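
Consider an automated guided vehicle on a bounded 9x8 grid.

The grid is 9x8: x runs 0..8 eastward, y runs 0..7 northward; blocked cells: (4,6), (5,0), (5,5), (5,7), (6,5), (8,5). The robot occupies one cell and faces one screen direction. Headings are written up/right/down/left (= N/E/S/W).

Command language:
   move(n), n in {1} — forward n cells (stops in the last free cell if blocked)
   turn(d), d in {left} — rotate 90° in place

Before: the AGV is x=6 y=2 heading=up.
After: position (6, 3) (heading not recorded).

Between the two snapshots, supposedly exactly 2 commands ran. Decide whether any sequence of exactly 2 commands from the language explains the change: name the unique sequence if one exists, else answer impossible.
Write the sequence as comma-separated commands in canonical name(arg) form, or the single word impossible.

move(1), turn(left)

key: running turn(left) before move(1) would end elsewhere — order is forced
start: x=6 y=2 heading=up
step 1 (move(1)): x=6 y=3 heading=up
step 2 (turn(left)): x=6 y=3 heading=left
no other 2-command option fits: unique.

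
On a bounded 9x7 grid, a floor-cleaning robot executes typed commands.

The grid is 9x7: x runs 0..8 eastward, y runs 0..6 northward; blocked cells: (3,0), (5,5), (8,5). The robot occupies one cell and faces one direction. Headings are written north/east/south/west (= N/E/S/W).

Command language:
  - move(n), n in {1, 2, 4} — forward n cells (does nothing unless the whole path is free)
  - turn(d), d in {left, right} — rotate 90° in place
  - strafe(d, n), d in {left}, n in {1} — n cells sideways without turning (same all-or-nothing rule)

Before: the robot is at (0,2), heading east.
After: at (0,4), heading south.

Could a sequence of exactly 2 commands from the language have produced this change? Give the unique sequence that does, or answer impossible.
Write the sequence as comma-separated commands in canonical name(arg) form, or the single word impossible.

no 2-step route produces this change.

impossible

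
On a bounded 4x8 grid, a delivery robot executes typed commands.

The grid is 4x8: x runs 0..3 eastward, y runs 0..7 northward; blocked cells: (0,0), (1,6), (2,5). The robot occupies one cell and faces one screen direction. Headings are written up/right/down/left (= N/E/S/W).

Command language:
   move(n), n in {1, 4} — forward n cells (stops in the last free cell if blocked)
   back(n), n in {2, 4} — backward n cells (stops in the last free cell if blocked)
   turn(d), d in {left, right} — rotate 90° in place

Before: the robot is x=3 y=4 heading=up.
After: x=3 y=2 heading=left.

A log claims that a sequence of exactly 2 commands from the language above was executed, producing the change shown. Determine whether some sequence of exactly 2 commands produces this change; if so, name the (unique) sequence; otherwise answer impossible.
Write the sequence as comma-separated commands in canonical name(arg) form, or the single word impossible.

back(2), turn(left)

key: position moved to (3,2) AND the heading swung to W — translation plus rotation needed
begin: x=3 y=4 heading=up
[1] after back(2): x=3 y=2 heading=up
[2] after turn(left): x=3 y=2 heading=left
uniquely the one of 36 2-step routes that fits.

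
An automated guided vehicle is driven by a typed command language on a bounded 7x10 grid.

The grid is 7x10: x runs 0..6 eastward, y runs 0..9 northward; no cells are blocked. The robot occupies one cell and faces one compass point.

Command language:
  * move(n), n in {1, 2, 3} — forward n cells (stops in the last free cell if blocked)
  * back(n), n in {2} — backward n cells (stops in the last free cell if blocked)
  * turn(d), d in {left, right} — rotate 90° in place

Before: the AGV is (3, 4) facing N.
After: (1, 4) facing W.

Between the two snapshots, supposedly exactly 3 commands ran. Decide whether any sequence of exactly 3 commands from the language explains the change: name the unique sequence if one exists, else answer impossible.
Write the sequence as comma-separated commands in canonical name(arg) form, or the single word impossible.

key: running move(1) before turn(left) would end elsewhere — order is forced
from: (3, 4) facing N
[1] after turn(left): (3, 4) facing W
[2] after move(1): (2, 4) facing W
[3] after move(1): (1, 4) facing W
all 216 alternatives checked — unique.

turn(left), move(1), move(1)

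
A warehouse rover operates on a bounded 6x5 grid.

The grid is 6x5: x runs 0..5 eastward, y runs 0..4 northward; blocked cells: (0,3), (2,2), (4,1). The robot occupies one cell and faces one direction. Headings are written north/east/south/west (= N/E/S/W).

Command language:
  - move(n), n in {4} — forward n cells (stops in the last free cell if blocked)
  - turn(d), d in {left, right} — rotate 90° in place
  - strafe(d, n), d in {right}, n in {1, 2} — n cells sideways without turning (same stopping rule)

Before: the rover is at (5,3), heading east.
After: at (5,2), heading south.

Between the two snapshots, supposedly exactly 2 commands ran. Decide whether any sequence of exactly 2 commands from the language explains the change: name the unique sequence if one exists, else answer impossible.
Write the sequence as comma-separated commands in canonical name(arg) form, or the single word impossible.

strafe(right, 1), turn(right)

key: running turn(right) before strafe(right, 1) would end elsewhere — order is forced
begin: at (5,3), heading east
step 1 (strafe(right, 1)): at (5,2), heading east
step 2 (turn(right)): at (5,2), heading south
no rival 2-sequence matches.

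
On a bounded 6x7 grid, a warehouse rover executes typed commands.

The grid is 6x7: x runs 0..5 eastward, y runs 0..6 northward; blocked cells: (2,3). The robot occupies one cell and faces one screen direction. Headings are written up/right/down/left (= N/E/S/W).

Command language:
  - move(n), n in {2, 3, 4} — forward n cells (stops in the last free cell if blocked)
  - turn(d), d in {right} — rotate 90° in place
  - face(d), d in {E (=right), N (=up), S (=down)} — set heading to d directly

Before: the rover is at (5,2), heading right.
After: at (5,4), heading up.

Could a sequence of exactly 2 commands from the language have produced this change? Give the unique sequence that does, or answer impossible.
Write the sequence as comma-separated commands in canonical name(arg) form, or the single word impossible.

face(N), move(2)

key: position moved to (5,4) AND the heading swung to N — translation plus rotation needed
from: at (5,2), heading right
1. face(N) → at (5,2), heading up
2. move(2) → at (5,4), heading up
no rival 2-sequence matches.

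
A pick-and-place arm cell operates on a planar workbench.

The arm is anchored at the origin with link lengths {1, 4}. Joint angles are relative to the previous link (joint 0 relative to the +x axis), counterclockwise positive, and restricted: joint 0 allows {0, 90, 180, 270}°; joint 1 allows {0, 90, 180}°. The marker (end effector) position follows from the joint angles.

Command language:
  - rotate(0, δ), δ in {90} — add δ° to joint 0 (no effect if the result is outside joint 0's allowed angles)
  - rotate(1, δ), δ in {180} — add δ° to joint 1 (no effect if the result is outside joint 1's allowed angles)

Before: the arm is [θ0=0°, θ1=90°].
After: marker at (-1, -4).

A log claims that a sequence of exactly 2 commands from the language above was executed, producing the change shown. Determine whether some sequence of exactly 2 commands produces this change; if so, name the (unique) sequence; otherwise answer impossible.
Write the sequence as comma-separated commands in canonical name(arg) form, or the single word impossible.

t0: [θ0=0°, θ1=90°]
1. rotate(0, 90) → [θ0=90°, θ1=90°]
2. rotate(0, 90) → [θ0=180°, θ1=90°]
uniquely the one of 4 2-step routes that fits.

rotate(0, 90), rotate(0, 90)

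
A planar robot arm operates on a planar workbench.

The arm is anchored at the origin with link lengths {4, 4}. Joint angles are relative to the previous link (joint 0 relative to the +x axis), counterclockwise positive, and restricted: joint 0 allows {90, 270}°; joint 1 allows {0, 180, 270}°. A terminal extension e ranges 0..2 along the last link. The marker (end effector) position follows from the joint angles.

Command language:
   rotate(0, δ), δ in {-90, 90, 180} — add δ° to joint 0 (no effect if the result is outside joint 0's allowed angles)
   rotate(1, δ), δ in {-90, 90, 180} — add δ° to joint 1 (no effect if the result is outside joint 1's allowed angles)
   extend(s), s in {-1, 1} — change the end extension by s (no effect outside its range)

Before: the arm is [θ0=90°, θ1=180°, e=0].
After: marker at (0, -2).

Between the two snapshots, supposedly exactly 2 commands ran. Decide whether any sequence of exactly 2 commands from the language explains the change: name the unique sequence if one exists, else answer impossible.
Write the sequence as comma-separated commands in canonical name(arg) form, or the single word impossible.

extend(1), extend(1)

begin: [θ0=90°, θ1=180°, e=0]
t=1 extend(1) ⇒ [θ0=90°, θ1=180°, e=1]
t=2 extend(1) ⇒ [θ0=90°, θ1=180°, e=2]
no rival 2-sequence matches.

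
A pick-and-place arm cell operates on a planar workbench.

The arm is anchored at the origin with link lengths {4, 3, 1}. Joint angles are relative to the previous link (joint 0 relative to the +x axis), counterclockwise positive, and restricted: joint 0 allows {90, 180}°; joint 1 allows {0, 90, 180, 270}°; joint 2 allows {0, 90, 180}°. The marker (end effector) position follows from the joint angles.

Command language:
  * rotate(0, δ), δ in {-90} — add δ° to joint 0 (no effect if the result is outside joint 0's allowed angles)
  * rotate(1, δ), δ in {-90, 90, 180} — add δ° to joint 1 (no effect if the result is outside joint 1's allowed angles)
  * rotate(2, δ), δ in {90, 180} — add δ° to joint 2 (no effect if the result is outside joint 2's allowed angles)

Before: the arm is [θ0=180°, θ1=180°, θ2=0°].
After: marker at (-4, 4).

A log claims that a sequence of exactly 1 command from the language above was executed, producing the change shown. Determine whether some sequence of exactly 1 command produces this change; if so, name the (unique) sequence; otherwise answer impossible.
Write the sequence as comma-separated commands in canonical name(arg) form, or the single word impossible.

t0: [θ0=180°, θ1=180°, θ2=0°]
t=1 rotate(1, 90) ⇒ [θ0=180°, θ1=270°, θ2=0°]
all 6 alternatives checked — unique.

rotate(1, 90)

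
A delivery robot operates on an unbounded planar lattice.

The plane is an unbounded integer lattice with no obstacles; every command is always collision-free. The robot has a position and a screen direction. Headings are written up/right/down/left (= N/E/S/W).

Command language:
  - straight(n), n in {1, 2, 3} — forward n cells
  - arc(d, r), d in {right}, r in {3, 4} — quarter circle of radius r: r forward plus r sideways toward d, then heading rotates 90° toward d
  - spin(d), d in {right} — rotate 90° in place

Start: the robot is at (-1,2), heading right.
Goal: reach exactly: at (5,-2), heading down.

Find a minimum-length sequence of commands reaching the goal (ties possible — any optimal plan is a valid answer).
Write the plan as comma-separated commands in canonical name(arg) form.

straight(2), arc(right, 4)

initial: at (-1,2), heading right
[1] after straight(2): at (1,2), heading right
[2] after arc(right, 4): at (5,-2), heading down
minimal: 2 command(s), checked below 2.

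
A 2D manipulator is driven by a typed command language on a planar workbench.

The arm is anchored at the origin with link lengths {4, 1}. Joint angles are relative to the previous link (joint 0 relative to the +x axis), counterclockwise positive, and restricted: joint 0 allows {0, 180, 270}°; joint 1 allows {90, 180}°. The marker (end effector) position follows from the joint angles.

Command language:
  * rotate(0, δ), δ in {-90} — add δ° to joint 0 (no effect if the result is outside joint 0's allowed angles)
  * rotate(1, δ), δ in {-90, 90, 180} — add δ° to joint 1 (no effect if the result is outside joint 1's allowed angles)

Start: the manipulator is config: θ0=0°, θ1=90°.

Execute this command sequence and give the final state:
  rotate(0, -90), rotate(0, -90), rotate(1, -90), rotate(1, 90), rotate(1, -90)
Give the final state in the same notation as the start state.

config: θ0=180°, θ1=90°

begin: config: θ0=0°, θ1=90°
t=1 rotate(0, -90) ⇒ config: θ0=270°, θ1=90°
t=2 rotate(0, -90) ⇒ config: θ0=180°, θ1=90°
t=3 rotate(1, -90) ⇒ config: θ0=180°, θ1=90°
t=4 rotate(1, 90) ⇒ config: θ0=180°, θ1=180°
t=5 rotate(1, -90) ⇒ config: θ0=180°, θ1=90°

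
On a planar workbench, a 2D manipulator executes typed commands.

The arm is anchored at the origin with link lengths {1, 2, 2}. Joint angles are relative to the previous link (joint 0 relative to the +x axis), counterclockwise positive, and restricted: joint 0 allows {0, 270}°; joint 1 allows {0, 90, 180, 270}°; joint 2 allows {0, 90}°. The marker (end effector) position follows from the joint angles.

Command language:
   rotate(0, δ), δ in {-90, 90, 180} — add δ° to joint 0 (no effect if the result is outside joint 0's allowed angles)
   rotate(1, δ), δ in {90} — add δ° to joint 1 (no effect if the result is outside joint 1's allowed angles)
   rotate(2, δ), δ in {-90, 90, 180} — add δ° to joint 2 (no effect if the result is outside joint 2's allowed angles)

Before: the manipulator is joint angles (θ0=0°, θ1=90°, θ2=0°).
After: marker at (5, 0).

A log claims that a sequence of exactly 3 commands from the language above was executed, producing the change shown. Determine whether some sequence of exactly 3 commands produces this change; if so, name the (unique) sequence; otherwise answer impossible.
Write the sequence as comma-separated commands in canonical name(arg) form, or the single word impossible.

rotate(1, 90), rotate(1, 90), rotate(1, 90)

start: joint angles (θ0=0°, θ1=90°, θ2=0°)
1. rotate(1, 90) → joint angles (θ0=0°, θ1=180°, θ2=0°)
2. rotate(1, 90) → joint angles (θ0=0°, θ1=270°, θ2=0°)
3. rotate(1, 90) → joint angles (θ0=0°, θ1=0°, θ2=0°)
no other 3-command option fits: unique.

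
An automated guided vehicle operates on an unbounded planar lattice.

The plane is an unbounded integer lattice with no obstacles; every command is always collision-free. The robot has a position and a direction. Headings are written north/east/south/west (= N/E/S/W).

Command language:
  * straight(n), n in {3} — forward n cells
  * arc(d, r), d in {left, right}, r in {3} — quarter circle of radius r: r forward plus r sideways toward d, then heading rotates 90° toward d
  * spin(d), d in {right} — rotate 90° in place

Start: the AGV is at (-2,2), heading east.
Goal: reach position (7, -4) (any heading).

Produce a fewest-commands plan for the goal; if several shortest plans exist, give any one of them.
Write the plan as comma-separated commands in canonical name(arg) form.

t0: at (-2,2), heading east
t=1 straight(3) ⇒ at (1,2), heading east
t=2 arc(right, 3) ⇒ at (4,-1), heading south
t=3 arc(left, 3) ⇒ at (7,-4), heading east
minimal: 3 command(s), checked below 3.

straight(3), arc(right, 3), arc(left, 3)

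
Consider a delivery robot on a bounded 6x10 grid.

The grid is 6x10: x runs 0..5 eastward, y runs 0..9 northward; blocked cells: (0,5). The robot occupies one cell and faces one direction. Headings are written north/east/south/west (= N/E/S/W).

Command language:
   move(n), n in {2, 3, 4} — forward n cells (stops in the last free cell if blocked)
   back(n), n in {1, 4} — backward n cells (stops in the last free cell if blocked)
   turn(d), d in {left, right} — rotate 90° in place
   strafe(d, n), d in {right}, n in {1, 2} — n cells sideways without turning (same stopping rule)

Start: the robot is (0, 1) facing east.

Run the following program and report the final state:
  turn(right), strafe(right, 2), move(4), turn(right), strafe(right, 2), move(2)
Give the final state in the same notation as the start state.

initial: (0, 1) facing east
step 1 (turn(right)): (0, 1) facing south
step 2 (strafe(right, 2)): (0, 1) facing south
step 3 (move(4)): (0, 0) facing south
step 4 (turn(right)): (0, 0) facing west
step 5 (strafe(right, 2)): (0, 2) facing west
step 6 (move(2)): (0, 2) facing west

(0, 2) facing west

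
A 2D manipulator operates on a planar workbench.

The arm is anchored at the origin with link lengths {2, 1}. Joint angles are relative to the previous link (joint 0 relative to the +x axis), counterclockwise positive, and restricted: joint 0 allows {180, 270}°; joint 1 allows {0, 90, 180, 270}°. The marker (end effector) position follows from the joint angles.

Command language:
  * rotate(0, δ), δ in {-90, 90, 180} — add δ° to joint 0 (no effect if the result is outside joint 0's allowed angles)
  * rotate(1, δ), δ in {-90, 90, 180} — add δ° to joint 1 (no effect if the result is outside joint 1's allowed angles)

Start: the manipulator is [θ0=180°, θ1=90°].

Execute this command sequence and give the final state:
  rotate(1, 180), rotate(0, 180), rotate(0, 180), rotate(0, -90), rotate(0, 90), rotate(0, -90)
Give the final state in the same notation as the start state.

start: [θ0=180°, θ1=90°]
step 1 (rotate(1, 180)): [θ0=180°, θ1=270°]
step 2 (rotate(0, 180)): [θ0=180°, θ1=270°]
step 3 (rotate(0, 180)): [θ0=180°, θ1=270°]
step 4 (rotate(0, -90)): [θ0=180°, θ1=270°]
step 5 (rotate(0, 90)): [θ0=270°, θ1=270°]
step 6 (rotate(0, -90)): [θ0=180°, θ1=270°]

[θ0=180°, θ1=270°]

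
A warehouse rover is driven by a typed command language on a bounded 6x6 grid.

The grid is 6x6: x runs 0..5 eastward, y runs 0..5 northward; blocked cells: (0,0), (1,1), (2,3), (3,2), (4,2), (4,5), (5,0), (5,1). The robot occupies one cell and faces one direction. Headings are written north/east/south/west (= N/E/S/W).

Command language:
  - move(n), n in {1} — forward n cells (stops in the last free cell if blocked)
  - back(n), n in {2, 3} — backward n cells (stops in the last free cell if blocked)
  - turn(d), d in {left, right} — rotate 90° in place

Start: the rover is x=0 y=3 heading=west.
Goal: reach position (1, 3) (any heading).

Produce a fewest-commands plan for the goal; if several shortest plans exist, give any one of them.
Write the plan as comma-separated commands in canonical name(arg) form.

back(2)

t0: x=0 y=3 heading=west
t=1 back(2) ⇒ x=1 y=3 heading=west
shorter routes all fall short; 1 is best.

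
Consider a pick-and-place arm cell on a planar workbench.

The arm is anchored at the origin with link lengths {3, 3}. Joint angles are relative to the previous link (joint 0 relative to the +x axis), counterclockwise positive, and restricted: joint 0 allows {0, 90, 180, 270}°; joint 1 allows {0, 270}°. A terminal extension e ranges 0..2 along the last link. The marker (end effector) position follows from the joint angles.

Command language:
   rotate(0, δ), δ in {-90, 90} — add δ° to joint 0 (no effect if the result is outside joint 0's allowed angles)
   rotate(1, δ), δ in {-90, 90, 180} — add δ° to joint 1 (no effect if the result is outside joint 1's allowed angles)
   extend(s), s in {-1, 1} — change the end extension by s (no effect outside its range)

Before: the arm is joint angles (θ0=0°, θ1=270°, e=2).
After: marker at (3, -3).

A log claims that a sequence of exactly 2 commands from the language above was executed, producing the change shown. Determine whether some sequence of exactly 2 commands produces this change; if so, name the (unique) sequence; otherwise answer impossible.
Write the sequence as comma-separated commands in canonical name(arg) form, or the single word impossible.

extend(-1), extend(-1)

start: joint angles (θ0=0°, θ1=270°, e=2)
t=1 extend(-1) ⇒ joint angles (θ0=0°, θ1=270°, e=1)
t=2 extend(-1) ⇒ joint angles (θ0=0°, θ1=270°, e=0)
uniquely the one of 49 2-step routes that fits.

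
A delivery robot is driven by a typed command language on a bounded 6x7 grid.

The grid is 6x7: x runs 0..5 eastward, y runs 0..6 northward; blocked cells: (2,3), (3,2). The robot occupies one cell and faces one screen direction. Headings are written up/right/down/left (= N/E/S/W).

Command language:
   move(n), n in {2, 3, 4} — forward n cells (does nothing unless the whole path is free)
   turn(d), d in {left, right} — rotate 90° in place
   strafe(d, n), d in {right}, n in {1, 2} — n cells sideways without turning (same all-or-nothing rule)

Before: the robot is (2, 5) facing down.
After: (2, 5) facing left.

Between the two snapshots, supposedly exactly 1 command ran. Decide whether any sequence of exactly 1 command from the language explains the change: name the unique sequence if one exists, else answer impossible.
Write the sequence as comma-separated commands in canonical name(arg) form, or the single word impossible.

key: parked at (2,5) the whole time — nothing moves the robot
initial: (2, 5) facing down
1. turn(right) → (2, 5) facing left
all 7 alternatives checked — unique.

turn(right)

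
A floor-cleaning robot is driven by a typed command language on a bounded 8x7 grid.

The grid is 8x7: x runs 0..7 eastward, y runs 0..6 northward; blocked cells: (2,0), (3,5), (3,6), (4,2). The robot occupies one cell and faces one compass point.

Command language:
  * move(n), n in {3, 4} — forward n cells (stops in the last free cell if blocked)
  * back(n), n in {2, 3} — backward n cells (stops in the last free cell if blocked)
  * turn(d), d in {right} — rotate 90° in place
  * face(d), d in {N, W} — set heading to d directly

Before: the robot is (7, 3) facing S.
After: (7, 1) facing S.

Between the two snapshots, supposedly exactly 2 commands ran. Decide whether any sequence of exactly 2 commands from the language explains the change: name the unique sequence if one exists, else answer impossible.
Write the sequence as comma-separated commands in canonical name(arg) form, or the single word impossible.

key: still facing S at the end — nothing in the sequence rotates
start: (7, 3) facing S
step 1 (back(2)): (7, 5) facing S
step 2 (move(4)): (7, 1) facing S
no other 2-command option fits: unique.

back(2), move(4)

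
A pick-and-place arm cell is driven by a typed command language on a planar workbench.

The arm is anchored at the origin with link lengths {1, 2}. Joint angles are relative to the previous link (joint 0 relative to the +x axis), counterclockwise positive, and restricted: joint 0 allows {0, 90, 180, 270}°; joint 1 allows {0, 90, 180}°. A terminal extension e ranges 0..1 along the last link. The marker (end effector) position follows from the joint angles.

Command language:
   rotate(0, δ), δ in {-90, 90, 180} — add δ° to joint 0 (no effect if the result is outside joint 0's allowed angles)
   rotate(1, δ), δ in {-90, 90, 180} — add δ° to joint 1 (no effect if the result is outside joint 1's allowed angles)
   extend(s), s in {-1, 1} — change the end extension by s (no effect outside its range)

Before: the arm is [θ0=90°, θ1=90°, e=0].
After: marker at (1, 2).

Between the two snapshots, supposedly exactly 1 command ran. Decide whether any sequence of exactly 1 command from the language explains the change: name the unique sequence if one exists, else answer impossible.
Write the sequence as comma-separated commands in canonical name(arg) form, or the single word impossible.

rotate(0, -90)

t0: [θ0=90°, θ1=90°, e=0]
t=1 rotate(0, -90) ⇒ [θ0=0°, θ1=90°, e=0]
no other 1-command option fits: unique.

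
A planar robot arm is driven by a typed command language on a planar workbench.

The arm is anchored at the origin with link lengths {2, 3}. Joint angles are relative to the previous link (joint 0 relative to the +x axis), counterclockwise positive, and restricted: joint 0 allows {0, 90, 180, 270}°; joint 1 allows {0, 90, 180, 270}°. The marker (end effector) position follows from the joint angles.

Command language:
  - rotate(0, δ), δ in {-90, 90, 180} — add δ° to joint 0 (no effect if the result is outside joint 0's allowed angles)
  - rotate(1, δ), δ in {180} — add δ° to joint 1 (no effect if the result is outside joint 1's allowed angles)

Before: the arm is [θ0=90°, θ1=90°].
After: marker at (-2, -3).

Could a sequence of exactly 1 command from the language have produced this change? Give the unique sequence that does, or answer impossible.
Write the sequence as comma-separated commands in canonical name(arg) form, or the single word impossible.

rotate(0, 90)

t0: [θ0=90°, θ1=90°]
1. rotate(0, 90) → [θ0=180°, θ1=90°]
all 4 alternatives checked — unique.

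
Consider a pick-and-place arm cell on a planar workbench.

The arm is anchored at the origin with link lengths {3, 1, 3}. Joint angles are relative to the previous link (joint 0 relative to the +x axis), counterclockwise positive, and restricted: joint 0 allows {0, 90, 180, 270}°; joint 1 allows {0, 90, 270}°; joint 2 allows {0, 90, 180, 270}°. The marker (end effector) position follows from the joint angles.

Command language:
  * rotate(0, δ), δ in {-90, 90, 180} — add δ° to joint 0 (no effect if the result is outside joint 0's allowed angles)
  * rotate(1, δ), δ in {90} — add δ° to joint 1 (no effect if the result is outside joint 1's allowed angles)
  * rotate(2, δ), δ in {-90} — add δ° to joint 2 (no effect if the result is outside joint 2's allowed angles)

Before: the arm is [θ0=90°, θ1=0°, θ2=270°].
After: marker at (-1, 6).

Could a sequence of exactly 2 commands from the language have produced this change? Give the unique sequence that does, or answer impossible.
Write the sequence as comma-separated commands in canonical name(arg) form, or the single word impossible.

initial: [θ0=90°, θ1=0°, θ2=270°]
step 1 (rotate(1, 90)): [θ0=90°, θ1=90°, θ2=270°]
step 2 (rotate(1, 90)): [θ0=90°, θ1=90°, θ2=270°]
all 25 alternatives checked — unique.

rotate(1, 90), rotate(1, 90)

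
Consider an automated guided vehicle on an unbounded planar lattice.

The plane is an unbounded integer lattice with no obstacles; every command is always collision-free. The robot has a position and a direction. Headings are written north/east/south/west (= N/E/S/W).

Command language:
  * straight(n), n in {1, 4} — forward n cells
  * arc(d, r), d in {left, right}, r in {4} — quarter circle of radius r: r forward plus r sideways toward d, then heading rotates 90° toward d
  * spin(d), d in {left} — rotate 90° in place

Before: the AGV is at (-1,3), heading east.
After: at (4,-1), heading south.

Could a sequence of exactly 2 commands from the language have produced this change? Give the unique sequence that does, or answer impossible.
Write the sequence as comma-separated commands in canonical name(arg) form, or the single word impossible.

straight(1), arc(right, 4)

key: position moved to (4,-1) AND the heading swung to S — translation plus rotation needed
start: at (-1,3), heading east
1. straight(1) → at (0,3), heading east
2. arc(right, 4) → at (4,-1), heading south
all 25 alternatives checked — unique.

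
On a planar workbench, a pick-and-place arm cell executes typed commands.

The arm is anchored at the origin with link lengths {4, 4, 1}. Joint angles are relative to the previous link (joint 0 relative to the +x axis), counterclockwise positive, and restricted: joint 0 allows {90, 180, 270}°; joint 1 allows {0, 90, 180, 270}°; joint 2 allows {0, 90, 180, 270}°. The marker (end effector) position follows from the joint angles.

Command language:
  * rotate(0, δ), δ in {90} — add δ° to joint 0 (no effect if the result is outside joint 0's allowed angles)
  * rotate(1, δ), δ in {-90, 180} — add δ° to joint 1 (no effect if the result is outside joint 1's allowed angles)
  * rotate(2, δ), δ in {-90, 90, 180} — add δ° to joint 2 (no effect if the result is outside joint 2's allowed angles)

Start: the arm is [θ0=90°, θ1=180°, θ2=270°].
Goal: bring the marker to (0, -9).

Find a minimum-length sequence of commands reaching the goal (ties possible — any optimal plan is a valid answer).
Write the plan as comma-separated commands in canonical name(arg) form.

rotate(0, 90), rotate(0, 90), rotate(2, 90), rotate(1, 180)

from: [θ0=90°, θ1=180°, θ2=270°]
[1] after rotate(0, 90): [θ0=180°, θ1=180°, θ2=270°]
[2] after rotate(0, 90): [θ0=270°, θ1=180°, θ2=270°]
[3] after rotate(2, 90): [θ0=270°, θ1=180°, θ2=0°]
[4] after rotate(1, 180): [θ0=270°, θ1=0°, θ2=0°]
minimal: 4 command(s), checked below 4.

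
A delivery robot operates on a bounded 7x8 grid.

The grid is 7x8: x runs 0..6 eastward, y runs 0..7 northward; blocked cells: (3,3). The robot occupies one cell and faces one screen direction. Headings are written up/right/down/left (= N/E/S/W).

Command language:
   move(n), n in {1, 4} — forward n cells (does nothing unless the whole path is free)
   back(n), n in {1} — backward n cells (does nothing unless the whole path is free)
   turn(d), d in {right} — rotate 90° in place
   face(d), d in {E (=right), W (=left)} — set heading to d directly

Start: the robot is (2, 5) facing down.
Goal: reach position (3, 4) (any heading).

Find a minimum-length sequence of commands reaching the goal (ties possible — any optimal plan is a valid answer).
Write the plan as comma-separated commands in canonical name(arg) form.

move(1), turn(right), back(1)

t0: (2, 5) facing down
[1] after move(1): (2, 4) facing down
[2] after turn(right): (2, 4) facing left
[3] after back(1): (3, 4) facing left
nothing shorter than 3 reaches the goal.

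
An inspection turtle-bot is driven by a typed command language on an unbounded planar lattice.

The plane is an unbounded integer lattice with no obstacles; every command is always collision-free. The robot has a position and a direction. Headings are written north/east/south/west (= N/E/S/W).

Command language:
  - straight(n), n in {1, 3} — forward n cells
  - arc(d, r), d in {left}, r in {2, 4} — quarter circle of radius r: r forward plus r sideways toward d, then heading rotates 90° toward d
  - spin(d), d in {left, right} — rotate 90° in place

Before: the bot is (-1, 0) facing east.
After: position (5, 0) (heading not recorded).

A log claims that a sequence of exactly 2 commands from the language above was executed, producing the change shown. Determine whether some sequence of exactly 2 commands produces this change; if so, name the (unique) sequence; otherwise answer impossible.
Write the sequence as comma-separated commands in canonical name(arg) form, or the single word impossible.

initial: (-1, 0) facing east
step 1 (straight(3)): (2, 0) facing east
step 2 (straight(3)): (5, 0) facing east
no rival 2-sequence matches.

straight(3), straight(3)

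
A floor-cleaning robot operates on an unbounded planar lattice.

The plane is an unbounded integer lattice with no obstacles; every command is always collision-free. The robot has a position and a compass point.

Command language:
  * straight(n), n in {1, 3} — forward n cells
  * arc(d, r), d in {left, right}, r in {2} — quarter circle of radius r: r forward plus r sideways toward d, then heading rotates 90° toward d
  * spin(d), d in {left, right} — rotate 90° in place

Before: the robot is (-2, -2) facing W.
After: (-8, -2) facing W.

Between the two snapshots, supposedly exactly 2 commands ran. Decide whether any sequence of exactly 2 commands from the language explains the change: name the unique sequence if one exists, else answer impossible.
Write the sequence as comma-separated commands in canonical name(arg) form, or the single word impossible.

key: heading stays W — no command in the sequence turns
initial: (-2, -2) facing W
1. straight(3) → (-5, -2) facing W
2. straight(3) → (-8, -2) facing W
no rival 2-sequence matches.

straight(3), straight(3)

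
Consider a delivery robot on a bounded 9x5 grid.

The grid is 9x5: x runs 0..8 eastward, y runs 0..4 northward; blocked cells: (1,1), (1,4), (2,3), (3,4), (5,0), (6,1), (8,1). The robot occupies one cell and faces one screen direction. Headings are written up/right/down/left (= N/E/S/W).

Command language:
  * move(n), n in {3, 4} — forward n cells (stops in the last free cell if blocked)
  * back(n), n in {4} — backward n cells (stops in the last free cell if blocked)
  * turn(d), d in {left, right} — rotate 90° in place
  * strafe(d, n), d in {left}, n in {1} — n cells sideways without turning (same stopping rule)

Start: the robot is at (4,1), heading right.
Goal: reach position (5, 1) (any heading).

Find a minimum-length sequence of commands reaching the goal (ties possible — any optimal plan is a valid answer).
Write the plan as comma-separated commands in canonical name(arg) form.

move(4)

t0: at (4,1), heading right
1. move(4) → at (5,1), heading right
nothing shorter than 1 reaches the goal.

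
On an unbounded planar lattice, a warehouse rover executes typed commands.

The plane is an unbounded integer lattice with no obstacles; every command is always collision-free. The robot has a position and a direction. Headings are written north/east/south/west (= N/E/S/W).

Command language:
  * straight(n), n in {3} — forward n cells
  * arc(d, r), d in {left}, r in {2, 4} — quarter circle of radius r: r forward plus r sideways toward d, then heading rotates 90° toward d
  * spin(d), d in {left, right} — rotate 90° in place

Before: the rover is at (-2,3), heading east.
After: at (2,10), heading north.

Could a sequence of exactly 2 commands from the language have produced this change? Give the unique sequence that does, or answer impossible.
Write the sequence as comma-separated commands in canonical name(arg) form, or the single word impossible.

arc(left, 4), straight(3)

key: position moved to (2,10) AND the heading swung to N — translation plus rotation needed
begin: at (-2,3), heading east
t=1 arc(left, 4) ⇒ at (2,7), heading north
t=2 straight(3) ⇒ at (2,10), heading north
no rival 2-sequence matches.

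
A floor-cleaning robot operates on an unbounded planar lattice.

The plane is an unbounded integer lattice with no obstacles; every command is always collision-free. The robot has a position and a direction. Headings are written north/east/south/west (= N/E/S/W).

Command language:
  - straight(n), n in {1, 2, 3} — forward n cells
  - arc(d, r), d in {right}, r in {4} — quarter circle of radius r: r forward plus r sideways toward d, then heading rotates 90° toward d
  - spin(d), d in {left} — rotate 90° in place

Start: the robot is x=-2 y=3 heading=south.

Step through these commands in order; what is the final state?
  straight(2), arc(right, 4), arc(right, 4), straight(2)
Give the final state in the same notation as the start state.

t0: x=-2 y=3 heading=south
1. straight(2) → x=-2 y=1 heading=south
2. arc(right, 4) → x=-6 y=-3 heading=west
3. arc(right, 4) → x=-10 y=1 heading=north
4. straight(2) → x=-10 y=3 heading=north

x=-10 y=3 heading=north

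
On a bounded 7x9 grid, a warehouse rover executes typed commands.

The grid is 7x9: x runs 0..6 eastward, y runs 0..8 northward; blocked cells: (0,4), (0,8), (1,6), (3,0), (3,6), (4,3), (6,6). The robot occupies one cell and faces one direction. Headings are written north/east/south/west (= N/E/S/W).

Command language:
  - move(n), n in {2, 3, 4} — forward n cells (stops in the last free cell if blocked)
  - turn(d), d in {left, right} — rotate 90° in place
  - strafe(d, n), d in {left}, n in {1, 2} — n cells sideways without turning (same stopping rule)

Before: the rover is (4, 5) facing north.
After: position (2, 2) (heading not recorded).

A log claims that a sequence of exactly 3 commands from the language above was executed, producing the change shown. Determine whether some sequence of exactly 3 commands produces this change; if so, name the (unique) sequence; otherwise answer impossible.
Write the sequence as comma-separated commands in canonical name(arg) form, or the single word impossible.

impossible

no 3-step route produces this change.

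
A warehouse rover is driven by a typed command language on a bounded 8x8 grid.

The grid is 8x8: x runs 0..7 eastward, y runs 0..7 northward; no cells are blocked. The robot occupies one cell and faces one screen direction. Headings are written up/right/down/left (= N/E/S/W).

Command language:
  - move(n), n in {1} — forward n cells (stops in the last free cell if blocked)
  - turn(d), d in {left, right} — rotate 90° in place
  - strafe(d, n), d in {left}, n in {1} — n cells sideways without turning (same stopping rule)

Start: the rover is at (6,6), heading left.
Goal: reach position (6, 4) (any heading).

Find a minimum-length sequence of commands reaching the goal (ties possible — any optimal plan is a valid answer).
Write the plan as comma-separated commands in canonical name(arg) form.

initial: at (6,6), heading left
t=1 strafe(left, 1) ⇒ at (6,5), heading left
t=2 strafe(left, 1) ⇒ at (6,4), heading left
minimal: 2 command(s), checked below 2.

strafe(left, 1), strafe(left, 1)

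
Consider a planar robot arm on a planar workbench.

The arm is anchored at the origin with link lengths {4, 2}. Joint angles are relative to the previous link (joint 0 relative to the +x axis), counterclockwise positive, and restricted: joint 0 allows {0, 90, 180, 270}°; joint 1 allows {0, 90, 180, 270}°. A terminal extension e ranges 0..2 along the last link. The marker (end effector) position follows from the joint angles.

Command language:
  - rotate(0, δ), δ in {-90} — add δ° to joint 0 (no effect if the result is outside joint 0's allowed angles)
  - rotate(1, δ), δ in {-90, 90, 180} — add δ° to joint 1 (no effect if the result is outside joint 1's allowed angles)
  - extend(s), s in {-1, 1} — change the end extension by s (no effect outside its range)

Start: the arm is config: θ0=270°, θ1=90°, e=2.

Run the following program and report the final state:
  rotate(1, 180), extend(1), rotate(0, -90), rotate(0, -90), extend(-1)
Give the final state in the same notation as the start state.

start: config: θ0=270°, θ1=90°, e=2
[1] after rotate(1, 180): config: θ0=270°, θ1=270°, e=2
[2] after extend(1): config: θ0=270°, θ1=270°, e=2
[3] after rotate(0, -90): config: θ0=180°, θ1=270°, e=2
[4] after rotate(0, -90): config: θ0=90°, θ1=270°, e=2
[5] after extend(-1): config: θ0=90°, θ1=270°, e=1

config: θ0=90°, θ1=270°, e=1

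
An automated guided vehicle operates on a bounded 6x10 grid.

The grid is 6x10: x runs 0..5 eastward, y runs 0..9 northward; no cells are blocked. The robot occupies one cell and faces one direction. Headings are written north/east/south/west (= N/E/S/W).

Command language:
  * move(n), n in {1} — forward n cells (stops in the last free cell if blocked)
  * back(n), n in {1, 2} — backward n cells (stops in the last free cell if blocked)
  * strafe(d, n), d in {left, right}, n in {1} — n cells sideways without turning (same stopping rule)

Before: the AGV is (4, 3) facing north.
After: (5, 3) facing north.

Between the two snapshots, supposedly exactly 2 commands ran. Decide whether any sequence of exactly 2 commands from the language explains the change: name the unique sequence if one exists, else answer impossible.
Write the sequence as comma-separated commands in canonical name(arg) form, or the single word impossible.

strafe(right, 1), strafe(right, 1)

key: the second strafe(right, 1) runs into the grid edge before its full distance
from: (4, 3) facing north
t=1 strafe(right, 1) ⇒ (5, 3) facing north
t=2 strafe(right, 1) ⇒ (5, 3) facing north
all 25 alternatives checked — unique.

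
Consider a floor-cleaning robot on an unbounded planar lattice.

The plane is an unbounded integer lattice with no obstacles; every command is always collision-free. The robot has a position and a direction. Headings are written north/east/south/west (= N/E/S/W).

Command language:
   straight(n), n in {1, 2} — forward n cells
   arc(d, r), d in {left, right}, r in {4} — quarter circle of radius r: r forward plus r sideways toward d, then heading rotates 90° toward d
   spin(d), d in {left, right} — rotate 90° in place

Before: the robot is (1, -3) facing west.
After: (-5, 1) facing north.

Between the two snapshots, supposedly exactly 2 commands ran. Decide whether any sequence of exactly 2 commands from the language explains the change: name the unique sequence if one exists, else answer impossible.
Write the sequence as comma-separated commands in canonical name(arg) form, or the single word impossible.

straight(2), arc(right, 4)

key: cell and facing (now N) both changed — the 2 commands mix motion and turning
initial: (1, -3) facing west
1. straight(2) → (-1, -3) facing west
2. arc(right, 4) → (-5, 1) facing north
no rival 2-sequence matches.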